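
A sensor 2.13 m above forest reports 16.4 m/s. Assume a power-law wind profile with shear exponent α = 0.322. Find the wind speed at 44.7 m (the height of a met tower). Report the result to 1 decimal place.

43.7 m/s

Power-law profile: V₂ = V₁ · (z₂/z₁)^α
V₂ = 16.4 × (44.7/2.13)^0.322 = 16.4 × (20.9859)^0.322
    = 16.4 × 2.6648 = 43.7023 m/s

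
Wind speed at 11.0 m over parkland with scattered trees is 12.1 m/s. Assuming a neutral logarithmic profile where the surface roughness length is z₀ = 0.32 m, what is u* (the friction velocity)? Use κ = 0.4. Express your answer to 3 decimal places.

u* ≈ 1.368 m/s

Log law: V(z) = (u*/κ) · ln(z/z₀) ⇒ u* = κ · V / ln(z/z₀)
u* = 0.4 × 12.1 / ln(11.0/0.32) = 0.4 × 12.1 / 3.5373
   = 4.8400 / 3.5373 = 1.3683 m/s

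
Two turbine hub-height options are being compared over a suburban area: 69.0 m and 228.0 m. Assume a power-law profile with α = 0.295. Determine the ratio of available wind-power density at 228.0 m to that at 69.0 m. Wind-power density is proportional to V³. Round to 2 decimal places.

2.88

Speed ratio: V_B/V_A = (z_B/z_A)^α = (228.0/69.0)^0.295 = (3.3043)^0.295 = 1.42276
Power-density ratio: P_B/P_A = (V_B/V_A)³ = (1.42276)³ = 2.87999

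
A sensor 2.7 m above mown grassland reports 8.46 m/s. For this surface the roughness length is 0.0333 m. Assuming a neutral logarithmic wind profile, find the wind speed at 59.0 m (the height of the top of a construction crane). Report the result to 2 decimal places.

Log law: V(z) ∝ ln(z/z₀), so V₂/V₁ = ln(z₂/z₀) / ln(z₁/z₀).
ln(59.0/0.0333) = 7.4797, ln(2.7/0.0333) = 4.3954
V₂ = 8.46 × 7.4797/4.3954 = 8.46 × 1.7017 = 14.3964 m/s

14.40 m/s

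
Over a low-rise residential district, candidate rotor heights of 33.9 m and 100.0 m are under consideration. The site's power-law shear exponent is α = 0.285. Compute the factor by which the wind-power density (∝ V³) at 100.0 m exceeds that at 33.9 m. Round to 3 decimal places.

Speed ratio: V_B/V_A = (z_B/z_A)^α = (100.0/33.9)^0.285 = (2.9499)^0.285 = 1.36111
Power-density ratio: P_B/P_A = (V_B/V_A)³ = (1.36111)³ = 2.52162

2.522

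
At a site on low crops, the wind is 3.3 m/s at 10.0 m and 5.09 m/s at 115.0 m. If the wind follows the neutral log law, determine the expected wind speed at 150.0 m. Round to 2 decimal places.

5.28 m/s

Log law: V ∝ ln(z/z₀). From the pair, with r = V₁/V₂ = 0.64833,
ln z₀ = (ln z₁ − r·ln z₂)/(1 − r) = (2.3026 − 0.64833×4.7449)/0.35167 = -2.2001 → z₀ = 0.1108 m
V₃ = V₁ · ln(z₃/z₀)/ln(z₁/z₀) = 3.3 × 7.2107/4.5027 = 5.2847 m/s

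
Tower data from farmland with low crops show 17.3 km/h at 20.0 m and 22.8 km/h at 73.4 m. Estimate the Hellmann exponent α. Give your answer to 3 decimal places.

α ≈ 0.212

Power law: V₂/V₁ = (z₂/z₁)^α ⇒ α = ln(V₂/V₁) / ln(z₂/z₁)
α = ln(22.8/17.3) / ln(73.4/20.0) = ln(1.3179) / ln(3.6700)
  = 0.27605 / 1.30019 = 0.21232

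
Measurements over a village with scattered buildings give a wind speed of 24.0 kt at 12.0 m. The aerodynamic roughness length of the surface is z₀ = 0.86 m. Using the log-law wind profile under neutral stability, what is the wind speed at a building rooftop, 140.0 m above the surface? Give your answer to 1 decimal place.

46.4 kt

Log law: V(z) ∝ ln(z/z₀), so V₂/V₁ = ln(z₂/z₀) / ln(z₁/z₀).
ln(140.0/0.86) = 5.0925, ln(12.0/0.86) = 2.6357
V₂ = 24.0 × 5.0925/2.6357 = 24.0 × 1.9321 = 46.3701 kt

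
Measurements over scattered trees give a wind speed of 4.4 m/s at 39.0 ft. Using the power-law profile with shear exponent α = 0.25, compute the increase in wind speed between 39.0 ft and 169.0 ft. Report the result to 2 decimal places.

Power law: V₂ = V₁ · (z₂/z₁)^α = 4.4 × (4.3333)^0.25 = 6.3483 m/s
ΔV = 6.3483 − 4.4 = 1.9483 m/s

1.95 m/s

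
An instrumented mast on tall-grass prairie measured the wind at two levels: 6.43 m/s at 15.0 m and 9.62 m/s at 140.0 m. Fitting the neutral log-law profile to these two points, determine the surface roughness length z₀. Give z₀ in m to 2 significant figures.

z₀ ≈ 0.17 m

Log law: V(z) ∝ ln(z/z₀). With r = V₁/V₂ = 6.43/9.62 = 0.66840,
r · ln(z₂/z₀) = ln(z₁/z₀) ⇒ ln z₀ = (ln z₁ − r·ln z₂)/(1 − r)
ln z₀ = (2.70805 − 0.66840×4.94164) / 0.33160 = -1.7941
z₀ = exp(-1.7941) = 0.1663 m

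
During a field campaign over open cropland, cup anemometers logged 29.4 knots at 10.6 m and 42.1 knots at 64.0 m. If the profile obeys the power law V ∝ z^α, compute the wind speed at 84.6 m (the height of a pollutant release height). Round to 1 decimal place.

44.5 knots

First find α: α = ln(V₂/V₁)/ln(z₂/z₁) = ln(42.1/29.4)/ln(64.0/10.6) = 0.35905/1.79803 = 0.1997
Extrapolate from 64.0 m to 84.6 m: V₃ = 42.1 × (84.6/64.0)^0.1997 = 42.1 × 1.0573 = 44.5126 knots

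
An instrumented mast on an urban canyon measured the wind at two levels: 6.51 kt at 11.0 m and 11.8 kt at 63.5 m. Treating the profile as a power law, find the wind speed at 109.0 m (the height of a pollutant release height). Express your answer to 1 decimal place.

First find α: α = ln(V₂/V₁)/ln(z₂/z₁) = ln(11.8/6.51)/ln(63.5/11.0) = 0.59476/1.75314 = 0.3393
Extrapolate from 63.5 m to 109.0 m: V₃ = 11.8 × (109.0/63.5)^0.3393 = 11.8 × 1.2012 = 14.1739 kt

14.2 kt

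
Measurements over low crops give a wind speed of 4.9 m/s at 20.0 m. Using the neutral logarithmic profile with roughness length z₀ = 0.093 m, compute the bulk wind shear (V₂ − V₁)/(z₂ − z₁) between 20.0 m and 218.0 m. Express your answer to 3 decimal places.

0.011 m/s/m

Log law: V₂ = V₁ · ln(z₂/z₀)/ln(z₁/z₀) = 4.9 × 7.7597/5.3709 = 7.0793 m/s
ΔV/Δz = (7.0793 − 4.9)/(218.0 − 20.0) = 2.1793/198.0000 = 0.01101 m/s/m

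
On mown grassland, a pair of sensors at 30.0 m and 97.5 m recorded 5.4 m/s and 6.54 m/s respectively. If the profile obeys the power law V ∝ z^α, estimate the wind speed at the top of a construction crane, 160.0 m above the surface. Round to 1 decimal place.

First find α: α = ln(V₂/V₁)/ln(z₂/z₁) = ln(6.54/5.4)/ln(97.5/30.0) = 0.19154/1.17865 = 0.1625
Extrapolate from 97.5 m to 160.0 m: V₃ = 6.54 × (160.0/97.5)^0.1625 = 6.54 × 1.0838 = 7.0882 m/s

7.1 m/s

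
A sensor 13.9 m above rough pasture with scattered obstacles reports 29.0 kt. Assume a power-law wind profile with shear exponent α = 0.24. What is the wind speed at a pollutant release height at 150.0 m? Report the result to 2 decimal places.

51.33 kt

Power-law profile: V₂ = V₁ · (z₂/z₁)^α
V₂ = 29.0 × (150.0/13.9)^0.24 = 29.0 × (10.7914)^0.24
    = 29.0 × 1.7699 = 51.3259 kt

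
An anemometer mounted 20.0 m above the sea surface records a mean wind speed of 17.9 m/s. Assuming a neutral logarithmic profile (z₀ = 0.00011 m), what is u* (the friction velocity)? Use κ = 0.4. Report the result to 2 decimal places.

Log law: V(z) = (u*/κ) · ln(z/z₀) ⇒ u* = κ · V / ln(z/z₀)
u* = 0.4 × 17.9 / ln(20.0/0.00011) = 0.4 × 17.9 / 12.1108
   = 7.1600 / 12.1108 = 0.5912 m/s

u* ≈ 0.59 m/s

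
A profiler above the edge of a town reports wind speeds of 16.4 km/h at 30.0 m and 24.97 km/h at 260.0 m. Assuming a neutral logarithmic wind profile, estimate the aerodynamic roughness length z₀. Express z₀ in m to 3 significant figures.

z₀ ≈ 0.481 m

Log law: V(z) ∝ ln(z/z₀). With r = V₁/V₂ = 16.4/24.97 = 0.65679,
r · ln(z₂/z₀) = ln(z₁/z₀) ⇒ ln z₀ = (ln z₁ − r·ln z₂)/(1 − r)
ln z₀ = (3.40120 − 0.65679×5.56068) / 0.34321 = -0.7313
z₀ = exp(-0.7313) = 0.4813 m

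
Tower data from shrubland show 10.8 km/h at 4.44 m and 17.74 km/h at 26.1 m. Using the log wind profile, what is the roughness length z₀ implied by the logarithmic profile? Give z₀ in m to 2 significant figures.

z₀ ≈ 0.28 m

Log law: V(z) ∝ ln(z/z₀). With r = V₁/V₂ = 10.8/17.74 = 0.60879,
r · ln(z₂/z₀) = ln(z₁/z₀) ⇒ ln z₀ = (ln z₁ − r·ln z₂)/(1 − r)
ln z₀ = (1.49065 − 0.60879×3.26194) / 0.39121 = -1.2658
z₀ = exp(-1.2658) = 0.2820 m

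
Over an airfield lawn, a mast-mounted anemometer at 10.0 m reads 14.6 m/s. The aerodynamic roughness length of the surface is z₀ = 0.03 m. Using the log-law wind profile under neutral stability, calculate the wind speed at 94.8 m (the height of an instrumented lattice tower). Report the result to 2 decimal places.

Log law: V(z) ∝ ln(z/z₀), so V₂/V₁ = ln(z₂/z₀) / ln(z₁/z₀).
ln(94.8/0.03) = 8.0583, ln(10.0/0.03) = 5.8091
V₂ = 14.6 × 8.0583/5.8091 = 14.6 × 1.3872 = 20.2528 m/s

20.25 m/s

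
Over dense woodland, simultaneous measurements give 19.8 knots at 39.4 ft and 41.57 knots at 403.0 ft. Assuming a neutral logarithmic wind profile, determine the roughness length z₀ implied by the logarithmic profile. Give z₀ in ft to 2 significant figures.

Log law: V(z) ∝ ln(z/z₀). With r = V₁/V₂ = 19.8/41.57 = 0.47631,
r · ln(z₂/z₀) = ln(z₁/z₀) ⇒ ln z₀ = (ln z₁ − r·ln z₂)/(1 − r)
ln z₀ = (3.67377 − 0.47631×5.99894) / 0.52369 = 1.5590
z₀ = exp(1.5590) = 4.754 ft

z₀ ≈ 4.8 ft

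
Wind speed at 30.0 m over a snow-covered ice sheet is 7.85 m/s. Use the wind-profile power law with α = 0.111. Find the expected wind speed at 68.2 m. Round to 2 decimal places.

Power-law profile: V₂ = V₁ · (z₂/z₁)^α
V₂ = 7.85 × (68.2/30.0)^0.111 = 7.85 × (2.2733)^0.111
    = 7.85 × 1.0954 = 8.5992 m/s

8.60 m/s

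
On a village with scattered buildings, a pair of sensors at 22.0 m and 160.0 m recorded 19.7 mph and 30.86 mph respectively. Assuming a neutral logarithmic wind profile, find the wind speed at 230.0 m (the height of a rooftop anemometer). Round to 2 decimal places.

32.90 mph

Log law: V ∝ ln(z/z₀). From the pair, with r = V₁/V₂ = 0.63837,
ln z₀ = (ln z₁ − r·ln z₂)/(1 − r) = (3.0910 − 0.63837×5.0752)/0.36163 = -0.4114 → z₀ = 0.6627 m
V₃ = V₁ · ln(z₃/z₀)/ln(z₁/z₀) = 19.7 × 5.8495/3.5025 = 32.9012 mph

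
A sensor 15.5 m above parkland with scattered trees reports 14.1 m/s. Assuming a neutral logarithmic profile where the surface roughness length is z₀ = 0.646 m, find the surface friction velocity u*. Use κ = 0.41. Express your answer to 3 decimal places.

Log law: V(z) = (u*/κ) · ln(z/z₀) ⇒ u* = κ · V / ln(z/z₀)
u* = 0.41 × 14.1 / ln(15.5/0.646) = 0.41 × 14.1 / 3.1778
   = 5.7810 / 3.1778 = 1.8192 m/s

u* ≈ 1.819 m/s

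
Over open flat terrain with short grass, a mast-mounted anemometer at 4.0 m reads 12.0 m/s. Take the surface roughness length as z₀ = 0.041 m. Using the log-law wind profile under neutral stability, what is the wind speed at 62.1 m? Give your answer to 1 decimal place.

Log law: V(z) ∝ ln(z/z₀), so V₂/V₁ = ln(z₂/z₀) / ln(z₁/z₀).
ln(62.1/0.041) = 7.3229, ln(4.0/0.041) = 4.5805
V₂ = 12.0 × 7.3229/4.5805 = 12.0 × 1.5987 = 19.1847 m/s

19.2 m/s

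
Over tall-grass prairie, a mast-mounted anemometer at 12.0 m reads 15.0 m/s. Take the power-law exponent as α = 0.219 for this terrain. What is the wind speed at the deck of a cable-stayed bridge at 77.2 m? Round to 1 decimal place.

22.5 m/s

Power-law profile: V₂ = V₁ · (z₂/z₁)^α
V₂ = 15.0 × (77.2/12.0)^0.219 = 15.0 × (6.4333)^0.219
    = 15.0 × 1.5033 = 22.5496 m/s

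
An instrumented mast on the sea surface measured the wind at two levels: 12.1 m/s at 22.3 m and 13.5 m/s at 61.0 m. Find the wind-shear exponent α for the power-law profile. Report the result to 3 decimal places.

Power law: V₂/V₁ = (z₂/z₁)^α ⇒ α = ln(V₂/V₁) / ln(z₂/z₁)
α = ln(13.5/12.1) / ln(61.0/22.3) = ln(1.1157) / ln(2.7354)
  = 0.10948 / 1.00629 = 0.10880

α ≈ 0.109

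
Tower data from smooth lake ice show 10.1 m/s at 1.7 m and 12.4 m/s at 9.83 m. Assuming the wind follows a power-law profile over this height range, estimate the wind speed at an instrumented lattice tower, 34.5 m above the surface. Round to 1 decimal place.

First find α: α = ln(V₂/V₁)/ln(z₂/z₁) = ln(12.4/10.1)/ln(9.83/1.7) = 0.20516/1.75481 = 0.1169
Extrapolate from 9.83 m to 34.5 m: V₃ = 12.4 × (34.5/9.83)^0.1169 = 12.4 × 1.1581 = 14.3605 m/s

14.4 m/s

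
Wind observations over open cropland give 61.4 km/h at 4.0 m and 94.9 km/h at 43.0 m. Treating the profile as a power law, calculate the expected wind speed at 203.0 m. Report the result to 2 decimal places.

First find α: α = ln(V₂/V₁)/ln(z₂/z₁) = ln(94.9/61.4)/ln(43.0/4.0) = 0.43541/2.37491 = 0.1833
Extrapolate from 43.0 m to 203.0 m: V₃ = 94.9 × (203.0/43.0)^0.1833 = 94.9 × 1.3292 = 126.1369 km/h

126.14 km/h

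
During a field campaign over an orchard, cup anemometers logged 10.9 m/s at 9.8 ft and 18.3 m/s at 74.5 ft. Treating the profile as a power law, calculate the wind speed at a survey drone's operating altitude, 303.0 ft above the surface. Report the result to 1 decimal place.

First find α: α = ln(V₂/V₁)/ln(z₂/z₁) = ln(18.3/10.9)/ln(74.5/9.8) = 0.51814/2.02842 = 0.2554
Extrapolate from 74.5 ft to 303.0 ft: V₃ = 18.3 × (303.0/74.5)^0.2554 = 18.3 × 1.4310 = 26.1871 m/s

26.2 m/s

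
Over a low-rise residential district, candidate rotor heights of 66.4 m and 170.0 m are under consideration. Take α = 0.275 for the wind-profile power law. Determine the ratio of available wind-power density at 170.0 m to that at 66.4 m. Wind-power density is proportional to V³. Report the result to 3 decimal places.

2.172

Speed ratio: V_B/V_A = (z_B/z_A)^α = (170.0/66.4)^0.275 = (2.5602)^0.275 = 1.29502
Power-density ratio: P_B/P_A = (V_B/V_A)³ = (1.29502)³ = 2.17186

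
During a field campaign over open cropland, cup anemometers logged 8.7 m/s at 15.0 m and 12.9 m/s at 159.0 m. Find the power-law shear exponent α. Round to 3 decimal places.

α ≈ 0.167

Power law: V₂/V₁ = (z₂/z₁)^α ⇒ α = ln(V₂/V₁) / ln(z₂/z₁)
α = ln(12.9/8.7) / ln(159.0/15.0) = ln(1.4828) / ln(10.6000)
  = 0.39390 / 2.36085 = 0.16685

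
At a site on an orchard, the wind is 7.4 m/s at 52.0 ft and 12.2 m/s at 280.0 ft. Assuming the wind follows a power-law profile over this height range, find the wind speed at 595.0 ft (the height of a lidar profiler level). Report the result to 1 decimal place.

15.3 m/s

First find α: α = ln(V₂/V₁)/ln(z₂/z₁) = ln(12.2/7.4)/ln(280.0/52.0) = 0.49996/1.68355 = 0.2970
Extrapolate from 280.0 ft to 595.0 ft: V₃ = 12.2 × (595.0/280.0)^0.2970 = 12.2 × 1.2509 = 15.2607 m/s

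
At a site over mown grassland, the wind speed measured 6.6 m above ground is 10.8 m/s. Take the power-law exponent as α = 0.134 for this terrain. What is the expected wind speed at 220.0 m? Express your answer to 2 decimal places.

Power-law profile: V₂ = V₁ · (z₂/z₁)^α
V₂ = 10.8 × (220.0/6.6)^0.134 = 10.8 × (33.3333)^0.134
    = 10.8 × 1.5998 = 17.2778 m/s

17.28 m/s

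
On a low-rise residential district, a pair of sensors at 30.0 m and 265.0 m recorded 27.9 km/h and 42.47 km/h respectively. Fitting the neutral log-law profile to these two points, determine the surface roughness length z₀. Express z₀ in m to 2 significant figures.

z₀ ≈ 0.46 m

Log law: V(z) ∝ ln(z/z₀). With r = V₁/V₂ = 27.9/42.47 = 0.65693,
r · ln(z₂/z₀) = ln(z₁/z₀) ⇒ ln z₀ = (ln z₁ − r·ln z₂)/(1 − r)
ln z₀ = (3.40120 − 0.65693×5.57973) / 0.34307 = -0.7705
z₀ = exp(-0.7705) = 0.4628 m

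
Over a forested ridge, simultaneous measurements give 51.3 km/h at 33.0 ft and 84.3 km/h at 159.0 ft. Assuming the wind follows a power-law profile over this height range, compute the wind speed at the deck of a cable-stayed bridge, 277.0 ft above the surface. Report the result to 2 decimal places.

100.46 km/h

First find α: α = ln(V₂/V₁)/ln(z₂/z₁) = ln(84.3/51.3)/ln(159.0/33.0) = 0.49669/1.57240 = 0.3159
Extrapolate from 159.0 ft to 277.0 ft: V₃ = 84.3 × (277.0/159.0)^0.3159 = 84.3 × 1.1917 = 100.4572 km/h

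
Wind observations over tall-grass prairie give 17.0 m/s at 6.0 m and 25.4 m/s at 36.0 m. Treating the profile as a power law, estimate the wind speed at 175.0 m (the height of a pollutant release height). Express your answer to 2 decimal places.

First find α: α = ln(V₂/V₁)/ln(z₂/z₁) = ln(25.4/17.0)/ln(36.0/6.0) = 0.40154/1.79176 = 0.2241
Extrapolate from 36.0 m to 175.0 m: V₃ = 25.4 × (175.0/36.0)^0.2241 = 25.4 × 1.4253 = 36.2020 m/s

36.20 m/s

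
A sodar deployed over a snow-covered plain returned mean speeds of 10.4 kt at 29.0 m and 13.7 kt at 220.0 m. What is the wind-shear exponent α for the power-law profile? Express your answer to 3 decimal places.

Power law: V₂/V₁ = (z₂/z₁)^α ⇒ α = ln(V₂/V₁) / ln(z₂/z₁)
α = ln(13.7/10.4) / ln(220.0/29.0) = ln(1.3173) / ln(7.5862)
  = 0.27559 / 2.02633 = 0.13600

α ≈ 0.136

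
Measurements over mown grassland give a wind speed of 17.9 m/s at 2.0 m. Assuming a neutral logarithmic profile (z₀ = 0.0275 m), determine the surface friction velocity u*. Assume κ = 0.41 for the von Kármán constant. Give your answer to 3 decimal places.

Log law: V(z) = (u*/κ) · ln(z/z₀) ⇒ u* = κ · V / ln(z/z₀)
u* = 0.41 × 17.9 / ln(2.0/0.0275) = 0.41 × 17.9 / 4.2867
   = 7.3390 / 4.2867 = 1.7120 m/s

u* ≈ 1.712 m/s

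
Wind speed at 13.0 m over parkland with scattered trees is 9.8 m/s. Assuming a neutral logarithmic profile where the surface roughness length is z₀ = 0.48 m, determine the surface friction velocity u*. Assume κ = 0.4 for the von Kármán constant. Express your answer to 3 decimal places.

Log law: V(z) = (u*/κ) · ln(z/z₀) ⇒ u* = κ · V / ln(z/z₀)
u* = 0.4 × 9.8 / ln(13.0/0.48) = 0.4 × 9.8 / 3.2989
   = 3.9200 / 3.2989 = 1.1883 m/s

u* ≈ 1.188 m/s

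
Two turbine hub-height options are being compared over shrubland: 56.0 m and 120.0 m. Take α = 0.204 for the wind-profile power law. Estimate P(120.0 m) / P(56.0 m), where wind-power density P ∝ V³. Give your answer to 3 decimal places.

1.594

Speed ratio: V_B/V_A = (z_B/z_A)^α = (120.0/56.0)^0.204 = (2.1429)^0.204 = 1.16821
Power-density ratio: P_B/P_A = (V_B/V_A)³ = (1.16821)³ = 1.59429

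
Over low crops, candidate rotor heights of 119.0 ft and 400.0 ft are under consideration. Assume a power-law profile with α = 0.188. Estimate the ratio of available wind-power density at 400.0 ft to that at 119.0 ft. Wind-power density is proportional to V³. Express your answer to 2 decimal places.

1.98

Speed ratio: V_B/V_A = (z_B/z_A)^α = (400.0/119.0)^0.188 = (3.3613)^0.188 = 1.25598
Power-density ratio: P_B/P_A = (V_B/V_A)³ = (1.25598)³ = 1.98131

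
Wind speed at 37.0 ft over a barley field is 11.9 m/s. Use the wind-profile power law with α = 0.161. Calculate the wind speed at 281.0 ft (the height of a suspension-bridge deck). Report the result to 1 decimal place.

Power-law profile: V₂ = V₁ · (z₂/z₁)^α
V₂ = 11.9 × (281.0/37.0)^0.161 = 11.9 × (7.5946)^0.161
    = 11.9 × 1.3860 = 16.4933 m/s

16.5 m/s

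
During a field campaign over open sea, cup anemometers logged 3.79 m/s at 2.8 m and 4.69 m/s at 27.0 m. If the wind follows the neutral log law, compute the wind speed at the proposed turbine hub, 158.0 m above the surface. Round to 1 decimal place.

5.4 m/s

Log law: V ∝ ln(z/z₀). From the pair, with r = V₁/V₂ = 0.80810,
ln z₀ = (ln z₁ − r·ln z₂)/(1 − r) = (1.0296 − 0.80810×3.2958)/0.19190 = -8.5137 → z₀ = 0.0002007 m
V₃ = V₁ · ln(z₃/z₀)/ln(z₁/z₀) = 3.79 × 13.5763/9.5433 = 5.3916 m/s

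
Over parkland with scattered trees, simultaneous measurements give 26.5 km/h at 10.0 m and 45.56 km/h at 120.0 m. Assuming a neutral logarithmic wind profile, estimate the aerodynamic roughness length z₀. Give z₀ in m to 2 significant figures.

z₀ ≈ 0.32 m

Log law: V(z) ∝ ln(z/z₀). With r = V₁/V₂ = 26.5/45.56 = 0.58165,
r · ln(z₂/z₀) = ln(z₁/z₀) ⇒ ln z₀ = (ln z₁ − r·ln z₂)/(1 − r)
ln z₀ = (2.30259 − 0.58165×4.78749) / 0.41835 = -1.1523
z₀ = exp(-1.1523) = 0.3159 m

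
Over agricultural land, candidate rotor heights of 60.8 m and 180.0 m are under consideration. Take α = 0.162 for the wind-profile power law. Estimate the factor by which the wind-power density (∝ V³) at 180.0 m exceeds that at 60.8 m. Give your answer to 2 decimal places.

Speed ratio: V_B/V_A = (z_B/z_A)^α = (180.0/60.8)^0.162 = (2.9605)^0.162 = 1.19223
Power-density ratio: P_B/P_A = (V_B/V_A)³ = (1.19223)³ = 1.69467

1.69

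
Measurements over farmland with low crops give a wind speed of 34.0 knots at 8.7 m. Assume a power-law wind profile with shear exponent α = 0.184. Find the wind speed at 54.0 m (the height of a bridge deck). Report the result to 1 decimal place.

Power-law profile: V₂ = V₁ · (z₂/z₁)^α
V₂ = 34.0 × (54.0/8.7)^0.184 = 34.0 × (6.2069)^0.184
    = 34.0 × 1.3992 = 47.5738 knots

47.6 knots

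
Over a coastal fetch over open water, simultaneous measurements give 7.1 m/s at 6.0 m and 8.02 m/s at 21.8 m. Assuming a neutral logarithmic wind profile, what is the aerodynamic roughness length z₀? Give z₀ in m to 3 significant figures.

Log law: V(z) ∝ ln(z/z₀). With r = V₁/V₂ = 7.1/8.02 = 0.88529,
r · ln(z₂/z₀) = ln(z₁/z₀) ⇒ ln z₀ = (ln z₁ − r·ln z₂)/(1 − r)
ln z₀ = (1.79176 − 0.88529×3.08191) / 0.11471 = -8.1648
z₀ = exp(-8.1648) = 0.0002845 m

z₀ ≈ 0.000284 m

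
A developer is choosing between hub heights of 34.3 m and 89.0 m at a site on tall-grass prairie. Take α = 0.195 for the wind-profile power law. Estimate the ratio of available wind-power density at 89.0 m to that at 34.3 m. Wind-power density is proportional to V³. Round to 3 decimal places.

Speed ratio: V_B/V_A = (z_B/z_A)^α = (89.0/34.3)^0.195 = (2.5948)^0.195 = 1.20434
Power-density ratio: P_B/P_A = (V_B/V_A)³ = (1.20434)³ = 1.74681

1.747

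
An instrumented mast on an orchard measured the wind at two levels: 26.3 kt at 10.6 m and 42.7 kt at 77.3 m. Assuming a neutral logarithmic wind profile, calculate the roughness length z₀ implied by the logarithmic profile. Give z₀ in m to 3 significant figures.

Log law: V(z) ∝ ln(z/z₀). With r = V₁/V₂ = 26.3/42.7 = 0.61593,
r · ln(z₂/z₀) = ln(z₁/z₀) ⇒ ln z₀ = (ln z₁ − r·ln z₂)/(1 − r)
ln z₀ = (2.36085 − 0.61593×4.34769) / 0.38407 = -0.8254
z₀ = exp(-0.8254) = 0.4381 m

z₀ ≈ 0.438 m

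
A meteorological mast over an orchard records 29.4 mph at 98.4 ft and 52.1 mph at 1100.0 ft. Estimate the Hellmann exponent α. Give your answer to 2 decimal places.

Power law: V₂/V₁ = (z₂/z₁)^α ⇒ α = ln(V₂/V₁) / ln(z₂/z₁)
α = ln(52.1/29.4) / ln(1100.0/98.4) = ln(1.7721) / ln(11.1789)
  = 0.57217 / 2.41402 = 0.23702

α ≈ 0.24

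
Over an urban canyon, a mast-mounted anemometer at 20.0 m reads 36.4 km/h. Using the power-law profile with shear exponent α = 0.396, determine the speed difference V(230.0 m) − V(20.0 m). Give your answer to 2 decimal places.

Power law: V₂ = V₁ · (z₂/z₁)^α = 36.4 × (11.5000)^0.396 = 95.7498 km/h
ΔV = 95.7498 − 36.4 = 59.3498 km/h

59.35 km/h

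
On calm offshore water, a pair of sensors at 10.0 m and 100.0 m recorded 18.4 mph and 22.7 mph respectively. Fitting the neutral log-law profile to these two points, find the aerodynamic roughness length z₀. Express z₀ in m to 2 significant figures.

z₀ ≈ 0.00053 m

Log law: V(z) ∝ ln(z/z₀). With r = V₁/V₂ = 18.4/22.7 = 0.81057,
r · ln(z₂/z₀) = ln(z₁/z₀) ⇒ ln z₀ = (ln z₁ − r·ln z₂)/(1 − r)
ln z₀ = (2.30259 − 0.81057×4.60517) / 0.18943 = -7.5503
z₀ = exp(-7.5503) = 0.0005259 m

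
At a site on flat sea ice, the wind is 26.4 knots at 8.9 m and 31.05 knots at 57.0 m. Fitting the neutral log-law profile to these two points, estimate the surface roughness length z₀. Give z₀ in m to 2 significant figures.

z₀ ≈ 0.00023 m

Log law: V(z) ∝ ln(z/z₀). With r = V₁/V₂ = 26.4/31.05 = 0.85024,
r · ln(z₂/z₀) = ln(z₁/z₀) ⇒ ln z₀ = (ln z₁ − r·ln z₂)/(1 − r)
ln z₀ = (2.18605 − 0.85024×4.04305) / 0.14976 = -8.3569
z₀ = exp(-8.3569) = 0.0002348 m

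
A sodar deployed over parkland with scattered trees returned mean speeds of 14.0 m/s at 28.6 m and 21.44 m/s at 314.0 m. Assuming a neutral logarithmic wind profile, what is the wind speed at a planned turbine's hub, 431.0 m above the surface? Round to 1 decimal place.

Log law: V ∝ ln(z/z₀). From the pair, with r = V₁/V₂ = 0.65299,
ln z₀ = (ln z₁ − r·ln z₂)/(1 − r) = (3.3534 − 0.65299×5.7494)/0.34701 = -1.1552 → z₀ = 0.3150 m
V₃ = V₁ · ln(z₃/z₀)/ln(z₁/z₀) = 14.0 × 7.2213/4.5086 = 22.4235 m/s

22.4 m/s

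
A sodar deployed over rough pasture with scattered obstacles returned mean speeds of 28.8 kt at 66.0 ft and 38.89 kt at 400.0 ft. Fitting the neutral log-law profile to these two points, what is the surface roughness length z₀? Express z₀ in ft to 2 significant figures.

Log law: V(z) ∝ ln(z/z₀). With r = V₁/V₂ = 28.8/38.89 = 0.74055,
r · ln(z₂/z₀) = ln(z₁/z₀) ⇒ ln z₀ = (ln z₁ − r·ln z₂)/(1 − r)
ln z₀ = (4.18965 − 0.74055×5.99146) / 0.25945 = -0.9533
z₀ = exp(-0.9533) = 0.3855 ft

z₀ ≈ 0.39 ft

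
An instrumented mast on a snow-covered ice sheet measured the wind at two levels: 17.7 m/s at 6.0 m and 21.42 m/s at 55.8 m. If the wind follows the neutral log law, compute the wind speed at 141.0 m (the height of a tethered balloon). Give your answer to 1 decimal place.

Log law: V ∝ ln(z/z₀). From the pair, with r = V₁/V₂ = 0.82633,
ln z₀ = (ln z₁ − r·ln z₂)/(1 − r) = (1.7918 − 0.82633×4.0218)/0.17367 = -8.8188 → z₀ = 0.0001479 m
V₃ = V₁ · ln(z₃/z₀)/ln(z₁/z₀) = 17.7 × 13.7676/10.6106 = 22.9664 m/s

23.0 m/s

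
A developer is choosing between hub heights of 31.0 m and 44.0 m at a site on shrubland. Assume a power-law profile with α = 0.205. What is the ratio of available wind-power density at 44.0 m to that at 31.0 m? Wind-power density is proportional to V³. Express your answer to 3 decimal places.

Speed ratio: V_B/V_A = (z_B/z_A)^α = (44.0/31.0)^0.205 = (1.4194)^0.205 = 1.07443
Power-density ratio: P_B/P_A = (V_B/V_A)³ = (1.07443)³ = 1.24033

1.240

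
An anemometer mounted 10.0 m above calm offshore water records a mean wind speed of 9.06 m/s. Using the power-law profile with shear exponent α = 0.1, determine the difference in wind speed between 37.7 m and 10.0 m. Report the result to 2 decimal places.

Power law: V₂ = V₁ · (z₂/z₁)^α = 9.06 × (3.7700)^0.1 = 10.3458 m/s
ΔV = 10.3458 − 9.06 = 1.2858 m/s

1.29 m/s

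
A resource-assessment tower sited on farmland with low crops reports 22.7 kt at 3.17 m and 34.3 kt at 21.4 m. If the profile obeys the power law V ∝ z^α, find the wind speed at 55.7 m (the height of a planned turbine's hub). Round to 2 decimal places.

42.18 kt

First find α: α = ln(V₂/V₁)/ln(z₂/z₁) = ln(34.3/22.7)/ln(21.4/3.17) = 0.41278/1.90966 = 0.2162
Extrapolate from 21.4 m to 55.7 m: V₃ = 34.3 × (55.7/21.4)^0.2162 = 34.3 × 1.2297 = 42.1787 kt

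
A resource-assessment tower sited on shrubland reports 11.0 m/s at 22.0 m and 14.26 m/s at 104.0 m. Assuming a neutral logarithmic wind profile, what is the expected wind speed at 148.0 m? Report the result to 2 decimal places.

Log law: V ∝ ln(z/z₀). From the pair, with r = V₁/V₂ = 0.77139,
ln z₀ = (ln z₁ − r·ln z₂)/(1 − r) = (3.0910 − 0.77139×4.6444)/0.22861 = -2.1503 → z₀ = 0.1164 m
V₃ = V₁ · ln(z₃/z₀)/ln(z₁/z₀) = 11.0 × 7.1475/5.2414 = 15.0005 m/s

15.00 m/s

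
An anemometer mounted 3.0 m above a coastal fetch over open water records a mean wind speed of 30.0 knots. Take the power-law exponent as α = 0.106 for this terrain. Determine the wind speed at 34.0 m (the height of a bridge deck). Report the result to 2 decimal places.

38.80 knots

Power-law profile: V₂ = V₁ · (z₂/z₁)^α
V₂ = 30.0 × (34.0/3.0)^0.106 = 30.0 × (11.3333)^0.106
    = 30.0 × 1.2935 = 38.8046 knots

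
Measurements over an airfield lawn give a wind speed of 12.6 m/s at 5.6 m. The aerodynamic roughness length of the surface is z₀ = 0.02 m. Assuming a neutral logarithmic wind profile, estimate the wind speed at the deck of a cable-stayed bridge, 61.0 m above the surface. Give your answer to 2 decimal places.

17.94 m/s

Log law: V(z) ∝ ln(z/z₀), so V₂/V₁ = ln(z₂/z₀) / ln(z₁/z₀).
ln(61.0/0.02) = 8.0229, ln(5.6/0.02) = 5.6348
V₂ = 12.6 × 8.0229/5.6348 = 12.6 × 1.4238 = 17.9401 m/s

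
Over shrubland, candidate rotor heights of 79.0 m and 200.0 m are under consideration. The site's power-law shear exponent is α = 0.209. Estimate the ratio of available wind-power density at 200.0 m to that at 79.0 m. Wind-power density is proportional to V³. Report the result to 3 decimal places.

1.790

Speed ratio: V_B/V_A = (z_B/z_A)^α = (200.0/79.0)^0.209 = (2.5316)^0.209 = 1.21426
Power-density ratio: P_B/P_A = (V_B/V_A)³ = (1.21426)³ = 1.79033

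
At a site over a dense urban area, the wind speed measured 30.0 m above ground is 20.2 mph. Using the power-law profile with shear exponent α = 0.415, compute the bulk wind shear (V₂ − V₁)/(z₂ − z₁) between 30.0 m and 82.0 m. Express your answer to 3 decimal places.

Power law: V₂ = V₁ · (z₂/z₁)^α = 20.2 × (2.7333)^0.415 = 30.6605 mph
ΔV/Δz = (30.6605 − 20.2)/(82.0 − 30.0) = 10.4605/52.0000 = 0.20116 mph/m

0.201 mph/m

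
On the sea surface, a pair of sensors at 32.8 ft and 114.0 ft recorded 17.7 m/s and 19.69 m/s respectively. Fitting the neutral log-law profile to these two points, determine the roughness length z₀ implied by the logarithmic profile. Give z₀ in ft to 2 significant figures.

Log law: V(z) ∝ ln(z/z₀). With r = V₁/V₂ = 17.7/19.69 = 0.89893,
r · ln(z₂/z₀) = ln(z₁/z₀) ⇒ ln z₀ = (ln z₁ − r·ln z₂)/(1 − r)
ln z₀ = (3.49043 − 0.89893×4.73620) / 0.10107 = -7.5900
z₀ = exp(-7.5900) = 0.0005055 ft

z₀ ≈ 0.00051 ft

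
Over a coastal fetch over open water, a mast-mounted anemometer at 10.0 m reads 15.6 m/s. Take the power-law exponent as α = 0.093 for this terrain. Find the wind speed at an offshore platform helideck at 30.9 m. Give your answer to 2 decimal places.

Power-law profile: V₂ = V₁ · (z₂/z₁)^α
V₂ = 15.6 × (30.9/10.0)^0.093 = 15.6 × (3.0900)^0.093
    = 15.6 × 1.1106 = 17.3257 m/s

17.33 m/s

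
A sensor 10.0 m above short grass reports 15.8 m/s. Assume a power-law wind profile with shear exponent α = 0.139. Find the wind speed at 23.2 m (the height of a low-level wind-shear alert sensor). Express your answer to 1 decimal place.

17.8 m/s

Power-law profile: V₂ = V₁ · (z₂/z₁)^α
V₂ = 15.8 × (23.2/10.0)^0.139 = 15.8 × (2.3200)^0.139
    = 15.8 × 1.1241 = 17.7607 m/s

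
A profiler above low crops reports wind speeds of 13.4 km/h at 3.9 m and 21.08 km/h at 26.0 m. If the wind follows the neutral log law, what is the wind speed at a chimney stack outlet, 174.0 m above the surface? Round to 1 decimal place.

28.8 km/h

Log law: V ∝ ln(z/z₀). From the pair, with r = V₁/V₂ = 0.63567,
ln z₀ = (ln z₁ − r·ln z₂)/(1 − r) = (1.3610 − 0.63567×3.2581)/0.36433 = -1.9491 → z₀ = 0.1424 m
V₃ = V₁ · ln(z₃/z₀)/ln(z₁/z₀) = 13.4 × 7.1082/3.3101 = 28.7755 km/h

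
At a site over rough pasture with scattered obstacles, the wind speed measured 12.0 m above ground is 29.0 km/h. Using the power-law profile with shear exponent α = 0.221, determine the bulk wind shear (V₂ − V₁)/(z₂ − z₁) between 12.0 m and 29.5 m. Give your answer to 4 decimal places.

0.3644 km/h/m

Power law: V₂ = V₁ · (z₂/z₁)^α = 29.0 × (2.4583)^0.221 = 35.3777 km/h
ΔV/Δz = (35.3777 − 29.0)/(29.5 − 12.0) = 6.3777/17.5000 = 0.36444 km/h/m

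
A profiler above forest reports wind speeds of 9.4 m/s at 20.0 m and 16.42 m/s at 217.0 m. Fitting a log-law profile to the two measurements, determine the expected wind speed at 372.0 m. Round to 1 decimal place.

18.0 m/s

Log law: V ∝ ln(z/z₀). From the pair, with r = V₁/V₂ = 0.57247,
ln z₀ = (ln z₁ − r·ln z₂)/(1 − r) = (2.9957 − 0.57247×5.3799)/0.42753 = -0.1967 → z₀ = 0.8214 m
V₃ = V₁ · ln(z₃/z₀)/ln(z₁/z₀) = 9.4 × 6.1156/3.1925 = 18.0070 m/s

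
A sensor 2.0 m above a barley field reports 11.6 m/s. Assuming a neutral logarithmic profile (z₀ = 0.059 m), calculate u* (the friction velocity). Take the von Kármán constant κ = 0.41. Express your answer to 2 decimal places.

u* ≈ 1.35 m/s

Log law: V(z) = (u*/κ) · ln(z/z₀) ⇒ u* = κ · V / ln(z/z₀)
u* = 0.41 × 11.6 / ln(2.0/0.059) = 0.41 × 11.6 / 3.5234
   = 4.7560 / 3.5234 = 1.3498 m/s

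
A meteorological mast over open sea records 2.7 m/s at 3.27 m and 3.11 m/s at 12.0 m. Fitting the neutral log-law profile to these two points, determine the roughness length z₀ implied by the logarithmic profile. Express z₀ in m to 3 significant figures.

Log law: V(z) ∝ ln(z/z₀). With r = V₁/V₂ = 2.7/3.11 = 0.86817,
r · ln(z₂/z₀) = ln(z₁/z₀) ⇒ ln z₀ = (ln z₁ − r·ln z₂)/(1 − r)
ln z₀ = (1.18479 − 0.86817×2.48491) / 0.13183 = -7.3770
z₀ = exp(-7.3770) = 0.0006255 m

z₀ ≈ 0.000626 m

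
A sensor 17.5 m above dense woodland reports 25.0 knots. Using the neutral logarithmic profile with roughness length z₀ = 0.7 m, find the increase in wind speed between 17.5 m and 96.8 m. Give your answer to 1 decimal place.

Log law: V₂ = V₁ · ln(z₂/z₀)/ln(z₁/z₀) = 25.0 × 4.9293/3.2189 = 38.2845 knots
ΔV = 38.2845 − 25.0 = 13.2845 knots

13.3 knots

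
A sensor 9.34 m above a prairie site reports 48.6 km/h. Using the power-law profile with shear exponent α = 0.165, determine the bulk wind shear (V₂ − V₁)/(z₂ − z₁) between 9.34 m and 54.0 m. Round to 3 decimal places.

0.365 km/h/m

Power law: V₂ = V₁ · (z₂/z₁)^α = 48.6 × (5.7816)^0.165 = 64.9193 km/h
ΔV/Δz = (64.9193 − 48.6)/(54.0 − 9.34) = 16.3193/44.6600 = 0.36541 km/h/m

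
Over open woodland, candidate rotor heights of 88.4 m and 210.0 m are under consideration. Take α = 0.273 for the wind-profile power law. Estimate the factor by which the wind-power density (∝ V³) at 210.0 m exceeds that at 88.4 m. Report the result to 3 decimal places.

2.031

Speed ratio: V_B/V_A = (z_B/z_A)^α = (210.0/88.4)^0.273 = (2.3756)^0.273 = 1.26644
Power-density ratio: P_B/P_A = (V_B/V_A)³ = (1.26644)³ = 2.03120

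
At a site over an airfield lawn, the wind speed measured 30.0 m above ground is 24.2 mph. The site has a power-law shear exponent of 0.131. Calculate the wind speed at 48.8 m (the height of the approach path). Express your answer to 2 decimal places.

25.79 mph

Power-law profile: V₂ = V₁ · (z₂/z₁)^α
V₂ = 24.2 × (48.8/30.0)^0.131 = 24.2 × (1.6267)^0.131
    = 24.2 × 1.0658 = 25.7926 mph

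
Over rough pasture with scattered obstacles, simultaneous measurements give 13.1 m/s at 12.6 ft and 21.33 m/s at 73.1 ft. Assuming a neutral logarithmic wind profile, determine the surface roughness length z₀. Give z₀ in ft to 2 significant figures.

Log law: V(z) ∝ ln(z/z₀). With r = V₁/V₂ = 13.1/21.33 = 0.61416,
r · ln(z₂/z₀) = ln(z₁/z₀) ⇒ ln z₀ = (ln z₁ − r·ln z₂)/(1 − r)
ln z₀ = (2.53370 − 0.61416×4.29183) / 0.38584 = -0.2648
z₀ = exp(-0.2648) = 0.7674 ft

z₀ ≈ 0.77 ft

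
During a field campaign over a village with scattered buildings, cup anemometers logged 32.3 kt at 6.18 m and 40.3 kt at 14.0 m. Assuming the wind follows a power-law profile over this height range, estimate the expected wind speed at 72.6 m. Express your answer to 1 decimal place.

First find α: α = ln(V₂/V₁)/ln(z₂/z₁) = ln(40.3/32.3)/ln(14.0/6.18) = 0.22128/0.81774 = 0.2706
Extrapolate from 14.0 m to 72.6 m: V₃ = 40.3 × (72.6/14.0)^0.2706 = 40.3 × 1.5611 = 62.9123 kt

62.9 kt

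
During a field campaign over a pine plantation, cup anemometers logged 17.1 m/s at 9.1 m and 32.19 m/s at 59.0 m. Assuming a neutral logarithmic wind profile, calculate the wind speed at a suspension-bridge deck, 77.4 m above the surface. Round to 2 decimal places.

Log law: V ∝ ln(z/z₀). From the pair, with r = V₁/V₂ = 0.53122,
ln z₀ = (ln z₁ − r·ln z₂)/(1 − r) = (2.2083 − 0.53122×4.0775)/0.46878 = 0.0900 → z₀ = 1.094 m
V₃ = V₁ · ln(z₃/z₀)/ln(z₁/z₀) = 17.1 × 4.2590/2.1183 = 34.3813 m/s

34.38 m/s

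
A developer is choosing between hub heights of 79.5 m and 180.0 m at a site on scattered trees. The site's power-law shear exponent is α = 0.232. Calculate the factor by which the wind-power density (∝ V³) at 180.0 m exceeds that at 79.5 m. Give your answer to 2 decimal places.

Speed ratio: V_B/V_A = (z_B/z_A)^α = (180.0/79.5)^0.232 = (2.2642)^0.232 = 1.20875
Power-density ratio: P_B/P_A = (V_B/V_A)³ = (1.20875)³ = 1.76610

1.77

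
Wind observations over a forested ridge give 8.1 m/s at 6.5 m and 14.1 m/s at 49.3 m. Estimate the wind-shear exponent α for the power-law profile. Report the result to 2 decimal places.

Power law: V₂/V₁ = (z₂/z₁)^α ⇒ α = ln(V₂/V₁) / ln(z₂/z₁)
α = ln(14.1/8.1) / ln(49.3/6.5) = ln(1.7407) / ln(7.5846)
  = 0.55431 / 2.02612 = 0.27358

α ≈ 0.27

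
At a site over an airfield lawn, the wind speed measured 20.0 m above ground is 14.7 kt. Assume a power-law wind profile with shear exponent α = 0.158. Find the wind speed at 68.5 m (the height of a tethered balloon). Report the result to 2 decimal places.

Power-law profile: V₂ = V₁ · (z₂/z₁)^α
V₂ = 14.7 × (68.5/20.0)^0.158 = 14.7 × (3.4250)^0.158
    = 14.7 × 1.2147 = 17.8564 kt

17.86 kt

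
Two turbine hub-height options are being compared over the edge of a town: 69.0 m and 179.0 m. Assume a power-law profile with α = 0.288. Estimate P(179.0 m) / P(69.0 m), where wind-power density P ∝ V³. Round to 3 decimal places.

2.279

Speed ratio: V_B/V_A = (z_B/z_A)^α = (179.0/69.0)^0.288 = (2.5942)^0.288 = 1.31593
Power-density ratio: P_B/P_A = (V_B/V_A)³ = (1.31593)³ = 2.27876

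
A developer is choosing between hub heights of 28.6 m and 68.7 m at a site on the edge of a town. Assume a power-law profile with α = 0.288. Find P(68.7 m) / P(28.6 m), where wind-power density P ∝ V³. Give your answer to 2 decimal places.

Speed ratio: V_B/V_A = (z_B/z_A)^α = (68.7/28.6)^0.288 = (2.4021)^0.288 = 1.28709
Power-density ratio: P_B/P_A = (V_B/V_A)³ = (1.28709)³ = 2.13221

2.13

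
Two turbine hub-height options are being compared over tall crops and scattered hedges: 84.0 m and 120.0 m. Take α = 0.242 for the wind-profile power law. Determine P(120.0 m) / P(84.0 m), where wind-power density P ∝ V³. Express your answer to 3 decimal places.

Speed ratio: V_B/V_A = (z_B/z_A)^α = (120.0/84.0)^0.242 = (1.4286)^0.242 = 1.09015
Power-density ratio: P_B/P_A = (V_B/V_A)³ = (1.09015)³ = 1.29556

1.296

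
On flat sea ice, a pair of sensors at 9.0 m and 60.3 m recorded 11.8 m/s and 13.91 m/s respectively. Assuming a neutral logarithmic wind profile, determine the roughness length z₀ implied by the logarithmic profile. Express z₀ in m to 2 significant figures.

z₀ ≈ 0.00022 m

Log law: V(z) ∝ ln(z/z₀). With r = V₁/V₂ = 11.8/13.91 = 0.84831,
r · ln(z₂/z₀) = ln(z₁/z₀) ⇒ ln z₀ = (ln z₁ − r·ln z₂)/(1 − r)
ln z₀ = (2.19722 − 0.84831×4.09933) / 0.15169 = -8.4402
z₀ = exp(-8.4402) = 0.0002160 m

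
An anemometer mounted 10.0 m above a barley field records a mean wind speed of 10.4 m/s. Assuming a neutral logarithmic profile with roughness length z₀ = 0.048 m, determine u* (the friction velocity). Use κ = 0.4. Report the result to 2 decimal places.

u* ≈ 0.78 m/s

Log law: V(z) = (u*/κ) · ln(z/z₀) ⇒ u* = κ · V / ln(z/z₀)
u* = 0.4 × 10.4 / ln(10.0/0.048) = 0.4 × 10.4 / 5.3391
   = 4.1600 / 5.3391 = 0.7792 m/s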